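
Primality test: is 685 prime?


685 / 5 = 137 (exact division)
685 is NOT prime.

No, 685 is not prime


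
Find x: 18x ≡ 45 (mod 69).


GCD(18, 69) = 3 divides 45
Divide: 6x ≡ 15 (mod 23)
x ≡ 14 (mod 23)


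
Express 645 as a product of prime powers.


645 / 3 = 215
215 / 5 = 43
43 / 43 = 1
645 = 3 × 5 × 43


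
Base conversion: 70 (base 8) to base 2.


70 (base 8) = 56 (decimal)
56 (decimal) = 111000 (base 2)


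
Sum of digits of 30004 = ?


3 + 0 + 0 + 0 + 4 = 7


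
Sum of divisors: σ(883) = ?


Divisors of 883: 1, 883
Sum = 1 + 883 = 884

σ(883) = 884


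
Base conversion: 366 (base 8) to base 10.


366 (base 8) = 246 (decimal)
246 (decimal) = 246 (base 10)


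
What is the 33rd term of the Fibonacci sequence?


Sequence: 1, 1, 2, 3, 5, 8, 13, 21, 34, 55, 89, 144, 233, 377, 610, 987, 1597, 2584, 4181, 6765, 10946, 17711, 28657, 46368, 75025, 121393, 196418, 317811, 514229, 832040, 1346269, 2178309, 3524578
F(33) = 3524578


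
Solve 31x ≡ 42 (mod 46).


GCD(31, 46) = 1, unique solution
a^(-1) mod 46 = 3
x = 3 * 42 mod 46 = 34

x ≡ 34 (mod 46)


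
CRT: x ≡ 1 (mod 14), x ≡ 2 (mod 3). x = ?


M = 14*3 = 42
M1 = M/14 = 3, M2 = M/3 = 14
M1^(-1) mod 14 = 5, M2^(-1) mod 3 = 2
x = 1*3*5 + 2*14*2 = 71
71 mod 42 = 29
Check: 29 mod 14 = 1 ✓, 29 mod 3 = 2 ✓

x ≡ 29 (mod 42)


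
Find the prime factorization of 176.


176 / 2 = 88
88 / 2 = 44
44 / 2 = 22
22 / 2 = 11
11 / 11 = 1
176 = 2^4 × 11


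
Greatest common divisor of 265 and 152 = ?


265 = 1 * 152 + 113
152 = 1 * 113 + 39
113 = 2 * 39 + 35
39 = 1 * 35 + 4
35 = 8 * 4 + 3
4 = 1 * 3 + 1
3 = 3 * 1 + 0
GCD = 1


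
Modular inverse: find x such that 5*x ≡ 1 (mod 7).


Use the extended Euclidean algorithm on (7, 5); each row r = 7*s + 5*t:
r=7, s=1, t=0
r=5, s=0, t=1
q=1: r=2, s=1, t=-1   [7*(1) + 5*(-1) = 2]
q=2: r=1, s=-2, t=3   [7*(-2) + 5*(3) = 1]
q=2: r=0, s=5, t=-7   [7*(5) + 5*(-7) = 0]
GCD = 1 with t = 3, so 5*(3) ≡ 1 (mod 7)
Inverse = 3 mod 7 = 3
Check: 5 * 3 = 15 ≡ 1 (mod 7)

5^(-1) ≡ 3 (mod 7)


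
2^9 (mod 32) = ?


2^1 mod 32 = 2
2^2 mod 32 = 4
2^3 mod 32 = 8
2^4 mod 32 = 16
2^5 mod 32 = 0
2^6 mod 32 = 0
2^7 mod 32 = 0
2^8 mod 32 = 0
2^9 mod 32 = 0


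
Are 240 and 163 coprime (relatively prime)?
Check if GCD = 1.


Euclidean algorithm:
240 = 1 * 163 + 77
163 = 2 * 77 + 9
77 = 8 * 9 + 5
9 = 1 * 5 + 4
5 = 1 * 4 + 1
4 = 4 * 1 + 0
GCD(240, 163) = 1

Yes, coprime (GCD = 1)


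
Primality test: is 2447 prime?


Check divisors up to sqrt(2447) = 49.4672
No divisors found.
2447 is prime.

Yes, 2447 is prime


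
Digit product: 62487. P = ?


6 × 2 × 4 × 8 × 7 = 2688


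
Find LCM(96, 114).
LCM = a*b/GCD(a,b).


GCD(96, 114) = 6
LCM = 96*114/6 = 10944/6 = 1824

LCM = 1824


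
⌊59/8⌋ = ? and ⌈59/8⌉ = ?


59/8 = 7.3750
floor = 7
ceil = 8

floor = 7, ceil = 8


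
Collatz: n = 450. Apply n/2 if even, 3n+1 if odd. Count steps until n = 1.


450 → 225 → 676 → 338 → 169 → 508 → 254 → 127 → 382 → 191 → 574 → 287 → 862 → 431 → 1294 → 647 → 1942 → 971 → 2914 → 1457 → 4372 → 2186 → 1093 → 3280 → 1640 → 820 → 410 → 205 → 616 → 308 → 154 → 77 → 232 → 116 → 58 → 29 → 88 → 44 → 22 → 11 → 34 → 17 → 52 → 26 → 13 → 40 → 20 → 10 → 5 → 16 → 8 → 4 → 2 → 1
Total steps = 53

53 steps


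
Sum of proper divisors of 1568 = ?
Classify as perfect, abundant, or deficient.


Proper divisors: 1, 2, 4, 7, 8, 14, 16, 28, 32, 49, 56, 98, 112, 196, 224, 392, 784
Sum = 1 + 2 + 4 + 7 + 8 + 14 + 16 + 28 + 32 + 49 + 56 + 98 + 112 + 196 + 224 + 392 + 784 = 2023
2023 > 1568 → abundant

s(1568) = 2023 (abundant)


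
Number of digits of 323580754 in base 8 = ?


323580754 in base 8 = 2322271522
Number of digits = 10

10 digits (base 8)


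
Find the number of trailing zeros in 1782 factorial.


floor(1782/5) = 356
floor(1782/25) = 71
floor(1782/125) = 14
floor(1782/625) = 2
Total = 443

443 trailing zeros


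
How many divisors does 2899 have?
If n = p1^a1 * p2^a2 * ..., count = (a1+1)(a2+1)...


2899 = 13^1 × 223^1
d(2899) = (1+1) × (1+1) = 4

4 divisors


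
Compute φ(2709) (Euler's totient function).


2709 = 3^2 × 7 × 43
Prime factors: 3, 7, 43
φ(2709) = 2709 × (1-1/3) × (1-1/7) × (1-1/43)
= 2709 × 2/3 × 6/7 × 42/43 = 1512

φ(2709) = 1512


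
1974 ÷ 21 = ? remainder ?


1974 = 21 * 94 + 0
Check: 1974 + 0 = 1974

q = 94, r = 0


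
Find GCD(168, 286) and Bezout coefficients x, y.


Tabular extended Euclidean (each row: r = 168*s + 286*t):
r=168, s=1, t=0
r=286, s=0, t=1
q=0: r=168, s=1, t=0   [168*(1) + 286*(0) = 168]
q=1: r=118, s=-1, t=1   [168*(-1) + 286*(1) = 118]
q=1: r=50, s=2, t=-1   [168*(2) + 286*(-1) = 50]
q=2: r=18, s=-5, t=3   [168*(-5) + 286*(3) = 18]
q=2: r=14, s=12, t=-7   [168*(12) + 286*(-7) = 14]
q=1: r=4, s=-17, t=10   [168*(-17) + 286*(10) = 4]
q=3: r=2, s=63, t=-37   [168*(63) + 286*(-37) = 2]
q=2: r=0, s=-143, t=84   [168*(-143) + 286*(84) = 0]
GCD = 2; from the row with r=2: x=63, y=-37
Check: 168*(63) + 286*(-37) = 10584 - 10582 = 2

GCD = 2, x = 63, y = -37


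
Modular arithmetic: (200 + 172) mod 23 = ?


200 + 172 = 372
372 mod 23 = 4


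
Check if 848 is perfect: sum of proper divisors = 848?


Proper divisors of 848: 1, 2, 4, 8, 16, 53, 106, 212, 424
Sum = 1 + 2 + 4 + 8 + 16 + 53 + 106 + 212 + 424 = 826

No, 848 is not perfect (826 ≠ 848)


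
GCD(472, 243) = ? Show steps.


472 = 1 * 243 + 229
243 = 1 * 229 + 14
229 = 16 * 14 + 5
14 = 2 * 5 + 4
5 = 1 * 4 + 1
4 = 4 * 1 + 0
GCD = 1


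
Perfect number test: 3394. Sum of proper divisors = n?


Proper divisors of 3394: 1, 2, 1697
Sum = 1 + 2 + 1697 = 1700

No, 3394 is not perfect (1700 ≠ 3394)


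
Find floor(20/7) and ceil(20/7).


20/7 = 2.8571
floor = 2
ceil = 3

floor = 2, ceil = 3


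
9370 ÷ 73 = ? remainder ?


9370 = 73 * 128 + 26
Check: 9344 + 26 = 9370

q = 128, r = 26


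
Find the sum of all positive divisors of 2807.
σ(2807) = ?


Divisors of 2807: 1, 7, 401, 2807
Sum = 1 + 7 + 401 + 2807 = 3216

σ(2807) = 3216


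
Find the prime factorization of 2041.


2041 / 13 = 157
157 / 157 = 1
2041 = 13 × 157


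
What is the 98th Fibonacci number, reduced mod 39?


F(k) mod 39 for k=1..98:
1, 1, 2, 3, 5, 8, 13, 21, 34, 16, 11, 27, 38, 26, 25, 12, 37, 10, 8, 18, 26, 5, 31, 36, 28, 25, 14, 0, 14, 14, 28, 3, 31, 34, 26, 21, 8, 29, 37, 27, 25, 13, 38, 12, 11, 23, 34, 18, 13, 31, 5, 36, 2, 38, 1, 0, 1, 1, 2, 3, 5, 8, 13, 21, 34, 16, 11, 27, 38, 26, 25, 12, 37, 10, 8, 18, 26, 5, 31, 36, 28, 25, 14, 0, 14, 14, 28, 3, 31, 34, 26, 21, 8, 29, 37, 27, 25, 13
F(98) mod 39 = 13


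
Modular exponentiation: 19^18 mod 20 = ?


19^1 mod 20 = 19
19^2 mod 20 = 1
19^3 mod 20 = 19
19^4 mod 20 = 1
19^5 mod 20 = 19
19^6 mod 20 = 1
19^7 mod 20 = 19
19^8 mod 20 = 1
19^9 mod 20 = 19
19^10 mod 20 = 1
19^11 mod 20 = 19
19^12 mod 20 = 1
19^13 mod 20 = 19
19^14 mod 20 = 1
19^15 mod 20 = 19
19^16 mod 20 = 1
19^17 mod 20 = 19
19^18 mod 20 = 1


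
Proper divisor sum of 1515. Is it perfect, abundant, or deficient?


Proper divisors: 1, 3, 5, 15, 101, 303, 505
Sum = 1 + 3 + 5 + 15 + 101 + 303 + 505 = 933
933 < 1515 → deficient

s(1515) = 933 (deficient)


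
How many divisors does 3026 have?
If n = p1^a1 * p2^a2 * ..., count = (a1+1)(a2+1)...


3026 = 2^1 × 17^1 × 89^1
d(3026) = (1+1) × (1+1) × (1+1) = 8

8 divisors


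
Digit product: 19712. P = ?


1 × 9 × 7 × 1 × 2 = 126


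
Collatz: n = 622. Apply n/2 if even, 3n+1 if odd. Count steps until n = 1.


622 → 311 → 934 → 467 → 1402 → 701 → 2104 → 1052 → 526 → 263 → 790 → 395 → 1186 → 593 → 1780 → 890 → 445 → 1336 → 668 → 334 → 167 → 502 → 251 → 754 → 377 → 1132 → 566 → 283 → 850 → 425 → 1276 → 638 → 319 → 958 → 479 → 1438 → 719 → 2158 → 1079 → 3238 → 1619 → 4858 → 2429 → 7288 → 3644 → 1822 → 911 → 2734 → 1367 → 4102 → 2051 → 6154 → 3077 → 9232 → 4616 → 2308 → 1154 → 577 → 1732 → 866 → 433 → 1300 → 650 → 325 → 976 → 488 → 244 → 122 → 61 → 184 → 92 → 46 → 23 → 70 → 35 → 106 → 53 → 160 → 80 → 40 → 20 → 10 → 5 → 16 → 8 → 4 → 2 → 1
Total steps = 87

87 steps


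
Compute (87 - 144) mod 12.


87 - 144 = -57
-57 mod 12 = 3


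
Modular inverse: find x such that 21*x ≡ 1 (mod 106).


Use the extended Euclidean algorithm on (106, 21); each row r = 106*s + 21*t:
r=106, s=1, t=0
r=21, s=0, t=1
q=5: r=1, s=1, t=-5   [106*(1) + 21*(-5) = 1]
q=21: r=0, s=-21, t=106   [106*(-21) + 21*(106) = 0]
GCD = 1 with t = -5, so 21*(-5) ≡ 1 (mod 106)
Inverse = -5 mod 106 = 101
Check: 21 * 101 = 2121 ≡ 1 (mod 106)

21^(-1) ≡ 101 (mod 106)


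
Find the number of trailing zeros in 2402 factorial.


floor(2402/5) = 480
floor(2402/25) = 96
floor(2402/125) = 19
floor(2402/625) = 3
Total = 598

598 trailing zeros


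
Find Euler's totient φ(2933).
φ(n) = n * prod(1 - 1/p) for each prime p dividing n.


2933 = 7 × 419
Prime factors: 7, 419
φ(2933) = 2933 × (1-1/7) × (1-1/419)
= 2933 × 6/7 × 418/419 = 2508

φ(2933) = 2508


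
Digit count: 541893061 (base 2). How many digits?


541893061 in base 2 = 100000010011001010000111000101
Number of digits = 30

30 digits (base 2)


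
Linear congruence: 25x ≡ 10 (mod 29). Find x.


GCD(25, 29) = 1, unique solution
a^(-1) mod 29 = 7
x = 7 * 10 mod 29 = 12

x ≡ 12 (mod 29)


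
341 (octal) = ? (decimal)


341 (base 8) = 225 (decimal)
225 (decimal) = 225 (base 10)


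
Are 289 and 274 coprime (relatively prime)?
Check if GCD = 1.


Euclidean algorithm:
289 = 1 * 274 + 15
274 = 18 * 15 + 4
15 = 3 * 4 + 3
4 = 1 * 3 + 1
3 = 3 * 1 + 0
GCD(289, 274) = 1

Yes, coprime (GCD = 1)


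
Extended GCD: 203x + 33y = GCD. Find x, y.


Tabular extended Euclidean (each row: r = 203*s + 33*t):
r=203, s=1, t=0
r=33, s=0, t=1
q=6: r=5, s=1, t=-6   [203*(1) + 33*(-6) = 5]
q=6: r=3, s=-6, t=37   [203*(-6) + 33*(37) = 3]
q=1: r=2, s=7, t=-43   [203*(7) + 33*(-43) = 2]
q=1: r=1, s=-13, t=80   [203*(-13) + 33*(80) = 1]
q=2: r=0, s=33, t=-203   [203*(33) + 33*(-203) = 0]
GCD = 1; from the row with r=1: x=-13, y=80
Check: 203*(-13) + 33*(80) = -2639 + 2640 = 1

GCD = 1, x = -13, y = 80


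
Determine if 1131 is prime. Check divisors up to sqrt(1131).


1131 / 3 = 377 (exact division)
1131 is NOT prime.

No, 1131 is not prime


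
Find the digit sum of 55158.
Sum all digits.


5 + 5 + 1 + 5 + 8 = 24


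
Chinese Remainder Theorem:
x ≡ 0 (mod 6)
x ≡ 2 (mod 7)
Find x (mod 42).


M = 6*7 = 42
M1 = M/6 = 7, M2 = M/7 = 6
M1^(-1) mod 6 = 1, M2^(-1) mod 7 = 6
x = 0*7*1 + 2*6*6 = 72
72 mod 42 = 30
Check: 30 mod 6 = 0 ✓, 30 mod 7 = 2 ✓

x ≡ 30 (mod 42)


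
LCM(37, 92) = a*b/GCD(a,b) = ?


GCD(37, 92) = 1
LCM = 37*92/1 = 3404/1 = 3404

LCM = 3404


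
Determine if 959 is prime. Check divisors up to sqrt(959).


959 / 7 = 137 (exact division)
959 is NOT prime.

No, 959 is not prime


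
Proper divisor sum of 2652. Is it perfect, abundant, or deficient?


Proper divisors: 1, 2, 3, 4, 6, 12, 13, 17, 26, 34, 39, 51, 52, 68, 78, 102, 156, 204, 221, 442, 663, 884, 1326
Sum = 1 + 2 + 3 + 4 + 6 + 12 + 13 + 17 + 26 + 34 + 39 + 51 + 52 + 68 + 78 + 102 + 156 + 204 + 221 + 442 + 663 + 884 + 1326 = 4404
4404 > 2652 → abundant

s(2652) = 4404 (abundant)


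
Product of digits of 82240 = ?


8 × 2 × 2 × 4 × 0 = 0


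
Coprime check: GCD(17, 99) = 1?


Euclidean algorithm:
99 = 5 * 17 + 14
17 = 1 * 14 + 3
14 = 4 * 3 + 2
3 = 1 * 2 + 1
2 = 2 * 1 + 0
GCD(17, 99) = 1

Yes, coprime (GCD = 1)


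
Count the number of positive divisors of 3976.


3976 = 2^3 × 7^1 × 71^1
d(3976) = (3+1) × (1+1) × (1+1) = 16

16 divisors


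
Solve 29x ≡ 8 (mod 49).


GCD(29, 49) = 1, unique solution
a^(-1) mod 49 = 22
x = 22 * 8 mod 49 = 29

x ≡ 29 (mod 49)


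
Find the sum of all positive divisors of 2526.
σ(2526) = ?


Divisors of 2526: 1, 2, 3, 6, 421, 842, 1263, 2526
Sum = 1 + 2 + 3 + 6 + 421 + 842 + 1263 + 2526 = 5064

σ(2526) = 5064


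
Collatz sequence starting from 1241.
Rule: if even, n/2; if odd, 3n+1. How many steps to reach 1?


1241 → 3724 → 1862 → 931 → 2794 → 1397 → 4192 → 2096 → 1048 → 524 → 262 → 131 → 394 → 197 → 592 → 296 → 148 → 74 → 37 → 112 → 56 → 28 → 14 → 7 → 22 → 11 → 34 → 17 → 52 → 26 → 13 → 40 → 20 → 10 → 5 → 16 → 8 → 4 → 2 → 1
Total steps = 39

39 steps


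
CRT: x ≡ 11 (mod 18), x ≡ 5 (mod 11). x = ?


M = 18*11 = 198
M1 = M/18 = 11, M2 = M/11 = 18
M1^(-1) mod 18 = 5, M2^(-1) mod 11 = 8
x = 11*11*5 + 5*18*8 = 1325
1325 mod 198 = 137
Check: 137 mod 18 = 11 ✓, 137 mod 11 = 5 ✓

x ≡ 137 (mod 198)


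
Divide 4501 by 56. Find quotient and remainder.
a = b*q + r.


4501 = 56 * 80 + 21
Check: 4480 + 21 = 4501

q = 80, r = 21


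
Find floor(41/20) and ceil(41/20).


41/20 = 2.0500
floor = 2
ceil = 3

floor = 2, ceil = 3


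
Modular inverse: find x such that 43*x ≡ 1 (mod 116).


Use the extended Euclidean algorithm on (116, 43); each row r = 116*s + 43*t:
r=116, s=1, t=0
r=43, s=0, t=1
q=2: r=30, s=1, t=-2   [116*(1) + 43*(-2) = 30]
q=1: r=13, s=-1, t=3   [116*(-1) + 43*(3) = 13]
q=2: r=4, s=3, t=-8   [116*(3) + 43*(-8) = 4]
q=3: r=1, s=-10, t=27   [116*(-10) + 43*(27) = 1]
q=4: r=0, s=43, t=-116   [116*(43) + 43*(-116) = 0]
GCD = 1 with t = 27, so 43*(27) ≡ 1 (mod 116)
Inverse = 27 mod 116 = 27
Check: 43 * 27 = 1161 ≡ 1 (mod 116)

43^(-1) ≡ 27 (mod 116)


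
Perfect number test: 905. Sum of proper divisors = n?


Proper divisors of 905: 1, 5, 181
Sum = 1 + 5 + 181 = 187

No, 905 is not perfect (187 ≠ 905)


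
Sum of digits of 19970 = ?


1 + 9 + 9 + 7 + 0 = 26


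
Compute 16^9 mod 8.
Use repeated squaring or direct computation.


16^1 mod 8 = 0
16^2 mod 8 = 0
16^3 mod 8 = 0
16^4 mod 8 = 0
16^5 mod 8 = 0
16^6 mod 8 = 0
16^7 mod 8 = 0
16^8 mod 8 = 0
16^9 mod 8 = 0


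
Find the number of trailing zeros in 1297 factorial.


floor(1297/5) = 259
floor(1297/25) = 51
floor(1297/125) = 10
floor(1297/625) = 2
Total = 322

322 trailing zeros


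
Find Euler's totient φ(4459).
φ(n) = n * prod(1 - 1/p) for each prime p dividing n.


4459 = 7^3 × 13
Prime factors: 7, 13
φ(4459) = 4459 × (1-1/7) × (1-1/13)
= 4459 × 6/7 × 12/13 = 3528

φ(4459) = 3528


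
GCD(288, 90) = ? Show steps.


288 = 3 * 90 + 18
90 = 5 * 18 + 0
GCD = 18


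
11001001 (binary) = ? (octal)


11001001 (base 2) = 201 (decimal)
201 (decimal) = 311 (base 8)


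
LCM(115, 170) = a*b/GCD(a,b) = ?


GCD(115, 170) = 5
LCM = 115*170/5 = 19550/5 = 3910

LCM = 3910


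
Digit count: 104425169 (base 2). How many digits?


104425169 in base 2 = 110001110010110011011010001
Number of digits = 27

27 digits (base 2)


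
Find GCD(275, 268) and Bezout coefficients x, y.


Tabular extended Euclidean (each row: r = 275*s + 268*t):
r=275, s=1, t=0
r=268, s=0, t=1
q=1: r=7, s=1, t=-1   [275*(1) + 268*(-1) = 7]
q=38: r=2, s=-38, t=39   [275*(-38) + 268*(39) = 2]
q=3: r=1, s=115, t=-118   [275*(115) + 268*(-118) = 1]
q=2: r=0, s=-268, t=275   [275*(-268) + 268*(275) = 0]
GCD = 1; from the row with r=1: x=115, y=-118
Check: 275*(115) + 268*(-118) = 31625 - 31624 = 1

GCD = 1, x = 115, y = -118


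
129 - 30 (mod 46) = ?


129 - 30 = 99
99 mod 46 = 7


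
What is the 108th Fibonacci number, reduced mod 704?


F(k) mod 704 for k=1..108:
1, 1, 2, 3, 5, 8, 13, 21, 34, 55, 89, 144, 233, 377, 610, 283, 189, 472, 661, 429, 386, 111, 497, 608, 401, 305, 2, 307, 309, 616, 221, 133, 354, 487, 137, 624, 57, 681, 34, 11, 45, 56, 101, 157, 258, 415, 673, 384, 353, 33, 386, 419, 101, 520, 621, 437, 354, 87, 441, 528, 265, 89, 354, 443, 93, 536, 629, 461, 386, 143, 529, 672, 497, 465, 258, 19, 277, 296, 573, 165, 34, 199, 233, 432, 665, 393, 354, 43, 397, 440, 133, 573, 2, 575, 577, 448, 321, 65, 386, 451, 133, 584, 13, 597, 610, 503, 409, 208
F(108) mod 704 = 208


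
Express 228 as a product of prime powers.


228 / 2 = 114
114 / 2 = 57
57 / 3 = 19
19 / 19 = 1
228 = 2^2 × 3 × 19


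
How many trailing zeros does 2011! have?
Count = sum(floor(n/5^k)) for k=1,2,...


floor(2011/5) = 402
floor(2011/25) = 80
floor(2011/125) = 16
floor(2011/625) = 3
Total = 501

501 trailing zeros


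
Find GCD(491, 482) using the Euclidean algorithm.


491 = 1 * 482 + 9
482 = 53 * 9 + 5
9 = 1 * 5 + 4
5 = 1 * 4 + 1
4 = 4 * 1 + 0
GCD = 1


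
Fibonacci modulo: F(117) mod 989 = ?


F(k) mod 989 for k=1..117:
1, 1, 2, 3, 5, 8, 13, 21, 34, 55, 89, 144, 233, 377, 610, 987, 608, 606, 225, 831, 67, 898, 965, 874, 850, 735, 596, 342, 938, 291, 240, 531, 771, 313, 95, 408, 503, 911, 425, 347, 772, 130, 902, 43, 945, 988, 944, 943, 898, 852, 761, 624, 396, 31, 427, 458, 885, 354, 250, 604, 854, 469, 334, 803, 148, 951, 110, 72, 182, 254, 436, 690, 137, 827, 964, 802, 777, 590, 378, 968, 357, 336, 693, 40, 733, 773, 517, 301, 818, 130, 948, 89, 48, 137, 185, 322, 507, 829, 347, 187, 534, 721, 266, 987, 264, 262, 526, 788, 325, 124, 449, 573, 33, 606, 639, 256, 895
F(117) mod 989 = 895


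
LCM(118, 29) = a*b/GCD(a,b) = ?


GCD(118, 29) = 1
LCM = 118*29/1 = 3422/1 = 3422

LCM = 3422


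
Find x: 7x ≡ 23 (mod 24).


GCD(7, 24) = 1, unique solution
a^(-1) mod 24 = 7
x = 7 * 23 mod 24 = 17

x ≡ 17 (mod 24)


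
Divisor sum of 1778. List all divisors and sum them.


Divisors of 1778: 1, 2, 7, 14, 127, 254, 889, 1778
Sum = 1 + 2 + 7 + 14 + 127 + 254 + 889 + 1778 = 3072

σ(1778) = 3072


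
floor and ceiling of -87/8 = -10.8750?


-87/8 = -10.8750
floor = -11
ceil = -10

floor = -11, ceil = -10


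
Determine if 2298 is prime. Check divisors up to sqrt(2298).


2298 / 2 = 1149 (exact division)
2298 is NOT prime.

No, 2298 is not prime


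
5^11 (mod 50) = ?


5^1 mod 50 = 5
5^2 mod 50 = 25
5^3 mod 50 = 25
5^4 mod 50 = 25
5^5 mod 50 = 25
5^6 mod 50 = 25
5^7 mod 50 = 25
5^8 mod 50 = 25
5^9 mod 50 = 25
5^10 mod 50 = 25
5^11 mod 50 = 25


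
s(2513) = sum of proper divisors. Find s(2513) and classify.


Proper divisors: 1, 7, 359
Sum = 1 + 7 + 359 = 367
367 < 2513 → deficient

s(2513) = 367 (deficient)


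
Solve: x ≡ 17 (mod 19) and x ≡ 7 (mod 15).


M = 19*15 = 285
M1 = M/19 = 15, M2 = M/15 = 19
M1^(-1) mod 19 = 14, M2^(-1) mod 15 = 4
x = 17*15*14 + 7*19*4 = 4102
4102 mod 285 = 112
Check: 112 mod 19 = 17 ✓, 112 mod 15 = 7 ✓

x ≡ 112 (mod 285)


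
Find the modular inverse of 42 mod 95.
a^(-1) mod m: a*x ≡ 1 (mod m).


Use the extended Euclidean algorithm on (95, 42); each row r = 95*s + 42*t:
r=95, s=1, t=0
r=42, s=0, t=1
q=2: r=11, s=1, t=-2   [95*(1) + 42*(-2) = 11]
q=3: r=9, s=-3, t=7   [95*(-3) + 42*(7) = 9]
q=1: r=2, s=4, t=-9   [95*(4) + 42*(-9) = 2]
q=4: r=1, s=-19, t=43   [95*(-19) + 42*(43) = 1]
q=2: r=0, s=42, t=-95   [95*(42) + 42*(-95) = 0]
GCD = 1 with t = 43, so 42*(43) ≡ 1 (mod 95)
Inverse = 43 mod 95 = 43
Check: 42 * 43 = 1806 ≡ 1 (mod 95)

42^(-1) ≡ 43 (mod 95)


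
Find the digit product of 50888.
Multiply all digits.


5 × 0 × 8 × 8 × 8 = 0


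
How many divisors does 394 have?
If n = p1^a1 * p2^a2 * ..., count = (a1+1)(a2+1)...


394 = 2^1 × 197^1
d(394) = (1+1) × (1+1) = 4

4 divisors


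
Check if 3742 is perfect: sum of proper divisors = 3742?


Proper divisors of 3742: 1, 2, 1871
Sum = 1 + 2 + 1871 = 1874

No, 3742 is not perfect (1874 ≠ 3742)


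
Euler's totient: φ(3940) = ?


3940 = 2^2 × 5 × 197
Prime factors: 2, 5, 197
φ(3940) = 3940 × (1-1/2) × (1-1/5) × (1-1/197)
= 3940 × 1/2 × 4/5 × 196/197 = 1568

φ(3940) = 1568


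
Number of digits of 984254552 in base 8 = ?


984254552 in base 8 = 7252504130
Number of digits = 10

10 digits (base 8)


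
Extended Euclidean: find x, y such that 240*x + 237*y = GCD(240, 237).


Tabular extended Euclidean (each row: r = 240*s + 237*t):
r=240, s=1, t=0
r=237, s=0, t=1
q=1: r=3, s=1, t=-1   [240*(1) + 237*(-1) = 3]
q=79: r=0, s=-79, t=80   [240*(-79) + 237*(80) = 0]
GCD = 3; from the row with r=3: x=1, y=-1
Check: 240*(1) + 237*(-1) = 240 - 237 = 3

GCD = 3, x = 1, y = -1


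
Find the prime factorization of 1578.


1578 / 2 = 789
789 / 3 = 263
263 / 263 = 1
1578 = 2 × 3 × 263


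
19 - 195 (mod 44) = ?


19 - 195 = -176
-176 mod 44 = 0


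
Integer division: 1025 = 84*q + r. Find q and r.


1025 = 84 * 12 + 17
Check: 1008 + 17 = 1025

q = 12, r = 17


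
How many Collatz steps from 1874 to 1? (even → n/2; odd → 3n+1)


1874 → 937 → 2812 → 1406 → 703 → 2110 → 1055 → 3166 → 1583 → 4750 → 2375 → 7126 → 3563 → 10690 → 5345 → 16036 → 8018 → 4009 → 12028 → 6014 → 3007 → 9022 → 4511 → 13534 → 6767 → 20302 → 10151 → 30454 → 15227 → 45682 → 22841 → 68524 → 34262 → 17131 → 51394 → 25697 → 77092 → 38546 → 19273 → 57820 → 28910 → 14455 → 43366 → 21683 → 65050 → 32525 → 97576 → 48788 → 24394 → 12197 → 36592 → 18296 → 9148 → 4574 → 2287 → 6862 → 3431 → 10294 → 5147 → 15442 → 7721 → 23164 → 11582 → 5791 → 17374 → 8687 → 26062 → 13031 → 39094 → 19547 → 58642 → 29321 → 87964 → 43982 → 21991 → 65974 → 32987 → 98962 → 49481 → 148444 → 74222 → 37111 → 111334 → 55667 → 167002 → 83501 → 250504 → 125252 → 62626 → 31313 → 93940 → 46970 → 23485 → 70456 → 35228 → 17614 → 8807 → 26422 → 13211 → 39634 → 19817 → 59452 → 29726 → 14863 → 44590 → 22295 → 66886 → 33443 → 100330 → 50165 → 150496 → 75248 → 37624 → 18812 → 9406 → 4703 → 14110 → 7055 → 21166 → 10583 → 31750 → 15875 → 47626 → 23813 → 71440 → 35720 → 17860 → 8930 → 4465 → 13396 → 6698 → 3349 → 10048 → 5024 → 2512 → 1256 → 628 → 314 → 157 → 472 → 236 → 118 → 59 → 178 → 89 → 268 → 134 → 67 → 202 → 101 → 304 → 152 → 76 → 38 → 19 → 58 → 29 → 88 → 44 → 22 → 11 → 34 → 17 → 52 → 26 → 13 → 40 → 20 → 10 → 5 → 16 → 8 → 4 → 2 → 1
Total steps = 174

174 steps


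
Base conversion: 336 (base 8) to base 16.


336 (base 8) = 222 (decimal)
222 (decimal) = DE (base 16)


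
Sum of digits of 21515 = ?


2 + 1 + 5 + 1 + 5 = 14


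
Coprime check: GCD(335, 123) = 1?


Euclidean algorithm:
335 = 2 * 123 + 89
123 = 1 * 89 + 34
89 = 2 * 34 + 21
34 = 1 * 21 + 13
21 = 1 * 13 + 8
13 = 1 * 8 + 5
8 = 1 * 5 + 3
5 = 1 * 3 + 2
3 = 1 * 2 + 1
2 = 2 * 1 + 0
GCD(335, 123) = 1

Yes, coprime (GCD = 1)


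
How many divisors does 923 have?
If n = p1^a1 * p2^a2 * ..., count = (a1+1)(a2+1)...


923 = 13^1 × 71^1
d(923) = (1+1) × (1+1) = 4

4 divisors


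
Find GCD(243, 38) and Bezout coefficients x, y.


Tabular extended Euclidean (each row: r = 243*s + 38*t):
r=243, s=1, t=0
r=38, s=0, t=1
q=6: r=15, s=1, t=-6   [243*(1) + 38*(-6) = 15]
q=2: r=8, s=-2, t=13   [243*(-2) + 38*(13) = 8]
q=1: r=7, s=3, t=-19   [243*(3) + 38*(-19) = 7]
q=1: r=1, s=-5, t=32   [243*(-5) + 38*(32) = 1]
q=7: r=0, s=38, t=-243   [243*(38) + 38*(-243) = 0]
GCD = 1; from the row with r=1: x=-5, y=32
Check: 243*(-5) + 38*(32) = -1215 + 1216 = 1

GCD = 1, x = -5, y = 32


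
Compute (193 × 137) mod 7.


193 × 137 = 26441
26441 mod 7 = 2


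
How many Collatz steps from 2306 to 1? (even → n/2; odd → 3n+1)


2306 → 1153 → 3460 → 1730 → 865 → 2596 → 1298 → 649 → 1948 → 974 → 487 → 1462 → 731 → 2194 → 1097 → 3292 → 1646 → 823 → 2470 → 1235 → 3706 → 1853 → 5560 → 2780 → 1390 → 695 → 2086 → 1043 → 3130 → 1565 → 4696 → 2348 → 1174 → 587 → 1762 → 881 → 2644 → 1322 → 661 → 1984 → 992 → 496 → 248 → 124 → 62 → 31 → 94 → 47 → 142 → 71 → 214 → 107 → 322 → 161 → 484 → 242 → 121 → 364 → 182 → 91 → 274 → 137 → 412 → 206 → 103 → 310 → 155 → 466 → 233 → 700 → 350 → 175 → 526 → 263 → 790 → 395 → 1186 → 593 → 1780 → 890 → 445 → 1336 → 668 → 334 → 167 → 502 → 251 → 754 → 377 → 1132 → 566 → 283 → 850 → 425 → 1276 → 638 → 319 → 958 → 479 → 1438 → 719 → 2158 → 1079 → 3238 → 1619 → 4858 → 2429 → 7288 → 3644 → 1822 → 911 → 2734 → 1367 → 4102 → 2051 → 6154 → 3077 → 9232 → 4616 → 2308 → 1154 → 577 → 1732 → 866 → 433 → 1300 → 650 → 325 → 976 → 488 → 244 → 122 → 61 → 184 → 92 → 46 → 23 → 70 → 35 → 106 → 53 → 160 → 80 → 40 → 20 → 10 → 5 → 16 → 8 → 4 → 2 → 1
Total steps = 151

151 steps


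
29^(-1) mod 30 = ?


Use the extended Euclidean algorithm on (30, 29); each row r = 30*s + 29*t:
r=30, s=1, t=0
r=29, s=0, t=1
q=1: r=1, s=1, t=-1   [30*(1) + 29*(-1) = 1]
q=29: r=0, s=-29, t=30   [30*(-29) + 29*(30) = 0]
GCD = 1 with t = -1, so 29*(-1) ≡ 1 (mod 30)
Inverse = -1 mod 30 = 29
Check: 29 * 29 = 841 ≡ 1 (mod 30)

29^(-1) ≡ 29 (mod 30)


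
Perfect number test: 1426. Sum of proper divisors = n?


Proper divisors of 1426: 1, 2, 23, 31, 46, 62, 713
Sum = 1 + 2 + 23 + 31 + 46 + 62 + 713 = 878

No, 1426 is not perfect (878 ≠ 1426)


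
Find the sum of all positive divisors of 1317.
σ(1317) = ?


Divisors of 1317: 1, 3, 439, 1317
Sum = 1 + 3 + 439 + 1317 = 1760

σ(1317) = 1760


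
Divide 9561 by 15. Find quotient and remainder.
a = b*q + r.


9561 = 15 * 637 + 6
Check: 9555 + 6 = 9561

q = 637, r = 6


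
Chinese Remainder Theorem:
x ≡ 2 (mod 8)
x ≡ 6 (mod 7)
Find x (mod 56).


M = 8*7 = 56
M1 = M/8 = 7, M2 = M/7 = 8
M1^(-1) mod 8 = 7, M2^(-1) mod 7 = 1
x = 2*7*7 + 6*8*1 = 146
146 mod 56 = 34
Check: 34 mod 8 = 2 ✓, 34 mod 7 = 6 ✓

x ≡ 34 (mod 56)


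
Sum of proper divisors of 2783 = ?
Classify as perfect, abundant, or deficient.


Proper divisors: 1, 11, 23, 121, 253
Sum = 1 + 11 + 23 + 121 + 253 = 409
409 < 2783 → deficient

s(2783) = 409 (deficient)


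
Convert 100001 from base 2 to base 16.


100001 (base 2) = 33 (decimal)
33 (decimal) = 21 (base 16)


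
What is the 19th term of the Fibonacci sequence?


Sequence: 1, 1, 2, 3, 5, 8, 13, 21, 34, 55, 89, 144, 233, 377, 610, 987, 1597, 2584, 4181
F(19) = 4181


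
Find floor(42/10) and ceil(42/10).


42/10 = 4.2000
floor = 4
ceil = 5

floor = 4, ceil = 5


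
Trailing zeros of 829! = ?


floor(829/5) = 165
floor(829/25) = 33
floor(829/125) = 6
floor(829/625) = 1
Total = 205

205 trailing zeros


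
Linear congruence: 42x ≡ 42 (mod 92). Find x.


GCD(42, 92) = 2 divides 42
Divide: 21x ≡ 21 (mod 46)
x ≡ 1 (mod 46)


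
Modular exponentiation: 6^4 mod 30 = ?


6^1 mod 30 = 6
6^2 mod 30 = 6
6^3 mod 30 = 6
6^4 mod 30 = 6


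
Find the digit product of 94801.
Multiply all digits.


9 × 4 × 8 × 0 × 1 = 0


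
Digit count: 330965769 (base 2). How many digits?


330965769 in base 2 = 10011101110100010001100001001
Number of digits = 29

29 digits (base 2)


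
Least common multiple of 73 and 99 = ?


GCD(73, 99) = 1
LCM = 73*99/1 = 7227/1 = 7227

LCM = 7227


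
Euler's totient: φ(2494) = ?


2494 = 2 × 29 × 43
Prime factors: 2, 29, 43
φ(2494) = 2494 × (1-1/2) × (1-1/29) × (1-1/43)
= 2494 × 1/2 × 28/29 × 42/43 = 1176

φ(2494) = 1176


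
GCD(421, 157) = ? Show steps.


421 = 2 * 157 + 107
157 = 1 * 107 + 50
107 = 2 * 50 + 7
50 = 7 * 7 + 1
7 = 7 * 1 + 0
GCD = 1


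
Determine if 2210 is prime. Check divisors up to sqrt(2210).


2210 / 2 = 1105 (exact division)
2210 is NOT prime.

No, 2210 is not prime


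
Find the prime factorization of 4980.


4980 / 2 = 2490
2490 / 2 = 1245
1245 / 3 = 415
415 / 5 = 83
83 / 83 = 1
4980 = 2^2 × 3 × 5 × 83


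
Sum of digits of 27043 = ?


2 + 7 + 0 + 4 + 3 = 16


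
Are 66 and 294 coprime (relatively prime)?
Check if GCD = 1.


Euclidean algorithm:
294 = 4 * 66 + 30
66 = 2 * 30 + 6
30 = 5 * 6 + 0
GCD(66, 294) = 6

No, not coprime (GCD = 6)


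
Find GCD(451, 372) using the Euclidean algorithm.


451 = 1 * 372 + 79
372 = 4 * 79 + 56
79 = 1 * 56 + 23
56 = 2 * 23 + 10
23 = 2 * 10 + 3
10 = 3 * 3 + 1
3 = 3 * 1 + 0
GCD = 1


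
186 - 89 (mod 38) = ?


186 - 89 = 97
97 mod 38 = 21


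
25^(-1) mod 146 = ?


Use the extended Euclidean algorithm on (146, 25); each row r = 146*s + 25*t:
r=146, s=1, t=0
r=25, s=0, t=1
q=5: r=21, s=1, t=-5   [146*(1) + 25*(-5) = 21]
q=1: r=4, s=-1, t=6   [146*(-1) + 25*(6) = 4]
q=5: r=1, s=6, t=-35   [146*(6) + 25*(-35) = 1]
q=4: r=0, s=-25, t=146   [146*(-25) + 25*(146) = 0]
GCD = 1 with t = -35, so 25*(-35) ≡ 1 (mod 146)
Inverse = -35 mod 146 = 111
Check: 25 * 111 = 2775 ≡ 1 (mod 146)

25^(-1) ≡ 111 (mod 146)


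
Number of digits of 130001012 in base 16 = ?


130001012 in base 16 = 7BFA874
Number of digits = 7

7 digits (base 16)


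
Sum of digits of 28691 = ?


2 + 8 + 6 + 9 + 1 = 26


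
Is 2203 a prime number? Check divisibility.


Check divisors up to sqrt(2203) = 46.9361
No divisors found.
2203 is prime.

Yes, 2203 is prime


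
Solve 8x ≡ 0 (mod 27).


GCD(8, 27) = 1, unique solution
a^(-1) mod 27 = 17
x = 17 * 0 mod 27 = 0

x ≡ 0 (mod 27)


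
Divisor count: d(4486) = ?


4486 = 2^1 × 2243^1
d(4486) = (1+1) × (1+1) = 4

4 divisors


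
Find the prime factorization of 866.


866 / 2 = 433
433 / 433 = 1
866 = 2 × 433


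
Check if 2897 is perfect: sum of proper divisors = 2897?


Proper divisors of 2897: 1
Sum = 1 = 1

No, 2897 is not perfect (1 ≠ 2897)


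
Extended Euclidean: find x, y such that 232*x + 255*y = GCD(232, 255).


Tabular extended Euclidean (each row: r = 232*s + 255*t):
r=232, s=1, t=0
r=255, s=0, t=1
q=0: r=232, s=1, t=0   [232*(1) + 255*(0) = 232]
q=1: r=23, s=-1, t=1   [232*(-1) + 255*(1) = 23]
q=10: r=2, s=11, t=-10   [232*(11) + 255*(-10) = 2]
q=11: r=1, s=-122, t=111   [232*(-122) + 255*(111) = 1]
q=2: r=0, s=255, t=-232   [232*(255) + 255*(-232) = 0]
GCD = 1; from the row with r=1: x=-122, y=111
Check: 232*(-122) + 255*(111) = -28304 + 28305 = 1

GCD = 1, x = -122, y = 111


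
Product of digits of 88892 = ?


8 × 8 × 8 × 9 × 2 = 9216


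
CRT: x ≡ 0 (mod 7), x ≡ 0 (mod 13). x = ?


M = 7*13 = 91
M1 = M/7 = 13, M2 = M/13 = 7
M1^(-1) mod 7 = 6, M2^(-1) mod 13 = 2
x = 0*13*6 + 0*7*2 = 0
0 mod 91 = 0
Check: 0 mod 7 = 0 ✓, 0 mod 13 = 0 ✓

x ≡ 0 (mod 91)


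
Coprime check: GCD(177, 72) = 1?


Euclidean algorithm:
177 = 2 * 72 + 33
72 = 2 * 33 + 6
33 = 5 * 6 + 3
6 = 2 * 3 + 0
GCD(177, 72) = 3

No, not coprime (GCD = 3)


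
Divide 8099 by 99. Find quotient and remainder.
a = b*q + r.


8099 = 99 * 81 + 80
Check: 8019 + 80 = 8099

q = 81, r = 80


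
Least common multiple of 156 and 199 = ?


GCD(156, 199) = 1
LCM = 156*199/1 = 31044/1 = 31044

LCM = 31044


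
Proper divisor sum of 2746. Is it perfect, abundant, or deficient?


Proper divisors: 1, 2, 1373
Sum = 1 + 2 + 1373 = 1376
1376 < 2746 → deficient

s(2746) = 1376 (deficient)


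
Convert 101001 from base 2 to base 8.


101001 (base 2) = 41 (decimal)
41 (decimal) = 51 (base 8)


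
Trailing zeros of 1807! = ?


floor(1807/5) = 361
floor(1807/25) = 72
floor(1807/125) = 14
floor(1807/625) = 2
Total = 449

449 trailing zeros


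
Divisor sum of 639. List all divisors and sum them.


Divisors of 639: 1, 3, 9, 71, 213, 639
Sum = 1 + 3 + 9 + 71 + 213 + 639 = 936

σ(639) = 936


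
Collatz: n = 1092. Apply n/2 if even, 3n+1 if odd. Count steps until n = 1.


1092 → 546 → 273 → 820 → 410 → 205 → 616 → 308 → 154 → 77 → 232 → 116 → 58 → 29 → 88 → 44 → 22 → 11 → 34 → 17 → 52 → 26 → 13 → 40 → 20 → 10 → 5 → 16 → 8 → 4 → 2 → 1
Total steps = 31

31 steps


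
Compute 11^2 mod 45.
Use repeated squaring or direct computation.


11^1 mod 45 = 11
11^2 mod 45 = 31


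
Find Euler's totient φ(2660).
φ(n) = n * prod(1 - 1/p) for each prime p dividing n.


2660 = 2^2 × 5 × 7 × 19
Prime factors: 2, 5, 7, 19
φ(2660) = 2660 × (1-1/2) × (1-1/5) × (1-1/7) × (1-1/19)
= 2660 × 1/2 × 4/5 × 6/7 × 18/19 = 864

φ(2660) = 864


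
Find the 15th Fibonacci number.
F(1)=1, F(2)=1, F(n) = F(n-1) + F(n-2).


Sequence: 1, 1, 2, 3, 5, 8, 13, 21, 34, 55, 89, 144, 233, 377, 610
F(15) = 610


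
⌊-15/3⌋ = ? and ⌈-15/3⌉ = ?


-15/3 = -5.0000
floor = -5
ceil = -5

floor = -5, ceil = -5


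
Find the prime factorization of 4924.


4924 / 2 = 2462
2462 / 2 = 1231
1231 / 1231 = 1
4924 = 2^2 × 1231


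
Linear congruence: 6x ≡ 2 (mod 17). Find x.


GCD(6, 17) = 1, unique solution
a^(-1) mod 17 = 3
x = 3 * 2 mod 17 = 6

x ≡ 6 (mod 17)


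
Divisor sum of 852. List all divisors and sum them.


Divisors of 852: 1, 2, 3, 4, 6, 12, 71, 142, 213, 284, 426, 852
Sum = 1 + 2 + 3 + 4 + 6 + 12 + 71 + 142 + 213 + 284 + 426 + 852 = 2016

σ(852) = 2016


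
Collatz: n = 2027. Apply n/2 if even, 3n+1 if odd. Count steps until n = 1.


2027 → 6082 → 3041 → 9124 → 4562 → 2281 → 6844 → 3422 → 1711 → 5134 → 2567 → 7702 → 3851 → 11554 → 5777 → 17332 → 8666 → 4333 → 13000 → 6500 → 3250 → 1625 → 4876 → 2438 → 1219 → 3658 → 1829 → 5488 → 2744 → 1372 → 686 → 343 → 1030 → 515 → 1546 → 773 → 2320 → 1160 → 580 → 290 → 145 → 436 → 218 → 109 → 328 → 164 → 82 → 41 → 124 → 62 → 31 → 94 → 47 → 142 → 71 → 214 → 107 → 322 → 161 → 484 → 242 → 121 → 364 → 182 → 91 → 274 → 137 → 412 → 206 → 103 → 310 → 155 → 466 → 233 → 700 → 350 → 175 → 526 → 263 → 790 → 395 → 1186 → 593 → 1780 → 890 → 445 → 1336 → 668 → 334 → 167 → 502 → 251 → 754 → 377 → 1132 → 566 → 283 → 850 → 425 → 1276 → 638 → 319 → 958 → 479 → 1438 → 719 → 2158 → 1079 → 3238 → 1619 → 4858 → 2429 → 7288 → 3644 → 1822 → 911 → 2734 → 1367 → 4102 → 2051 → 6154 → 3077 → 9232 → 4616 → 2308 → 1154 → 577 → 1732 → 866 → 433 → 1300 → 650 → 325 → 976 → 488 → 244 → 122 → 61 → 184 → 92 → 46 → 23 → 70 → 35 → 106 → 53 → 160 → 80 → 40 → 20 → 10 → 5 → 16 → 8 → 4 → 2 → 1
Total steps = 156

156 steps


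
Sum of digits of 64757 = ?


6 + 4 + 7 + 5 + 7 = 29


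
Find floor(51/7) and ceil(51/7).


51/7 = 7.2857
floor = 7
ceil = 8

floor = 7, ceil = 8


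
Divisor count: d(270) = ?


270 = 2^1 × 3^3 × 5^1
d(270) = (1+1) × (3+1) × (1+1) = 16

16 divisors


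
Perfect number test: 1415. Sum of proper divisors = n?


Proper divisors of 1415: 1, 5, 283
Sum = 1 + 5 + 283 = 289

No, 1415 is not perfect (289 ≠ 1415)


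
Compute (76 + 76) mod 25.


76 + 76 = 152
152 mod 25 = 2


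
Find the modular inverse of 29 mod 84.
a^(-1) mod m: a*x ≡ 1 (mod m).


Use the extended Euclidean algorithm on (84, 29); each row r = 84*s + 29*t:
r=84, s=1, t=0
r=29, s=0, t=1
q=2: r=26, s=1, t=-2   [84*(1) + 29*(-2) = 26]
q=1: r=3, s=-1, t=3   [84*(-1) + 29*(3) = 3]
q=8: r=2, s=9, t=-26   [84*(9) + 29*(-26) = 2]
q=1: r=1, s=-10, t=29   [84*(-10) + 29*(29) = 1]
q=2: r=0, s=29, t=-84   [84*(29) + 29*(-84) = 0]
GCD = 1 with t = 29, so 29*(29) ≡ 1 (mod 84)
Inverse = 29 mod 84 = 29
Check: 29 * 29 = 841 ≡ 1 (mod 84)

29^(-1) ≡ 29 (mod 84)


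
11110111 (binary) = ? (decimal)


11110111 (base 2) = 247 (decimal)
247 (decimal) = 247 (base 10)


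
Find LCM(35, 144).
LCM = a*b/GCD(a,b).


GCD(35, 144) = 1
LCM = 35*144/1 = 5040/1 = 5040

LCM = 5040


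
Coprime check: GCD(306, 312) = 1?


Euclidean algorithm:
312 = 1 * 306 + 6
306 = 51 * 6 + 0
GCD(306, 312) = 6

No, not coprime (GCD = 6)


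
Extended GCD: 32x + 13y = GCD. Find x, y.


Tabular extended Euclidean (each row: r = 32*s + 13*t):
r=32, s=1, t=0
r=13, s=0, t=1
q=2: r=6, s=1, t=-2   [32*(1) + 13*(-2) = 6]
q=2: r=1, s=-2, t=5   [32*(-2) + 13*(5) = 1]
q=6: r=0, s=13, t=-32   [32*(13) + 13*(-32) = 0]
GCD = 1; from the row with r=1: x=-2, y=5
Check: 32*(-2) + 13*(5) = -64 + 65 = 1

GCD = 1, x = -2, y = 5


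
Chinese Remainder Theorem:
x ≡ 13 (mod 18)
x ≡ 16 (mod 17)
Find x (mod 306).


M = 18*17 = 306
M1 = M/18 = 17, M2 = M/17 = 18
M1^(-1) mod 18 = 17, M2^(-1) mod 17 = 1
x = 13*17*17 + 16*18*1 = 4045
4045 mod 306 = 67
Check: 67 mod 18 = 13 ✓, 67 mod 17 = 16 ✓

x ≡ 67 (mod 306)


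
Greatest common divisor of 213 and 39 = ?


213 = 5 * 39 + 18
39 = 2 * 18 + 3
18 = 6 * 3 + 0
GCD = 3


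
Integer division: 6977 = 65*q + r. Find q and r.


6977 = 65 * 107 + 22
Check: 6955 + 22 = 6977

q = 107, r = 22


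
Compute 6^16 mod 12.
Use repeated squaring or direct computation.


6^1 mod 12 = 6
6^2 mod 12 = 0
6^3 mod 12 = 0
6^4 mod 12 = 0
6^5 mod 12 = 0
6^6 mod 12 = 0
6^7 mod 12 = 0
6^8 mod 12 = 0
6^9 mod 12 = 0
6^10 mod 12 = 0
6^11 mod 12 = 0
6^12 mod 12 = 0
6^13 mod 12 = 0
6^14 mod 12 = 0
6^15 mod 12 = 0
6^16 mod 12 = 0


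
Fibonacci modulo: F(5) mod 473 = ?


F(k) mod 473 for k=1..5:
1, 1, 2, 3, 5
F(5) mod 473 = 5


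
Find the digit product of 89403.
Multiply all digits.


8 × 9 × 4 × 0 × 3 = 0


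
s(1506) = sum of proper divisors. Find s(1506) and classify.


Proper divisors: 1, 2, 3, 6, 251, 502, 753
Sum = 1 + 2 + 3 + 6 + 251 + 502 + 753 = 1518
1518 > 1506 → abundant

s(1506) = 1518 (abundant)


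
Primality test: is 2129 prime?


Check divisors up to sqrt(2129) = 46.1411
No divisors found.
2129 is prime.

Yes, 2129 is prime


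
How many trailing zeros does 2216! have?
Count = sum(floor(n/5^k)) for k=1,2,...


floor(2216/5) = 443
floor(2216/25) = 88
floor(2216/125) = 17
floor(2216/625) = 3
Total = 551

551 trailing zeros


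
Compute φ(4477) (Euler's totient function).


4477 = 11^2 × 37
Prime factors: 11, 37
φ(4477) = 4477 × (1-1/11) × (1-1/37)
= 4477 × 10/11 × 36/37 = 3960

φ(4477) = 3960


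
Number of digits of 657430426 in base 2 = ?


657430426 in base 2 = 100111001011111001011110011010
Number of digits = 30

30 digits (base 2)


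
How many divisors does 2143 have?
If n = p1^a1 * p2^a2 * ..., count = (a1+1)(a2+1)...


2143 = 2143^1
d(2143) = (1+1) = 2

2 divisors


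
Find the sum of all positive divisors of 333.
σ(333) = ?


Divisors of 333: 1, 3, 9, 37, 111, 333
Sum = 1 + 3 + 9 + 37 + 111 + 333 = 494

σ(333) = 494


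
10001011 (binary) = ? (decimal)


10001011 (base 2) = 139 (decimal)
139 (decimal) = 139 (base 10)


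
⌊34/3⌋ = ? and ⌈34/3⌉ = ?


34/3 = 11.3333
floor = 11
ceil = 12

floor = 11, ceil = 12


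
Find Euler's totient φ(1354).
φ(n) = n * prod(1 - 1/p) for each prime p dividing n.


1354 = 2 × 677
Prime factors: 2, 677
φ(1354) = 1354 × (1-1/2) × (1-1/677)
= 1354 × 1/2 × 676/677 = 676

φ(1354) = 676


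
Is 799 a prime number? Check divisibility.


799 / 17 = 47 (exact division)
799 is NOT prime.

No, 799 is not prime


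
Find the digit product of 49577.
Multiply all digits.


4 × 9 × 5 × 7 × 7 = 8820


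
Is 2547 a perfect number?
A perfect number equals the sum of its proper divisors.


Proper divisors of 2547: 1, 3, 9, 283, 849
Sum = 1 + 3 + 9 + 283 + 849 = 1145

No, 2547 is not perfect (1145 ≠ 2547)


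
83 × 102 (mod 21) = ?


83 × 102 = 8466
8466 mod 21 = 3
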